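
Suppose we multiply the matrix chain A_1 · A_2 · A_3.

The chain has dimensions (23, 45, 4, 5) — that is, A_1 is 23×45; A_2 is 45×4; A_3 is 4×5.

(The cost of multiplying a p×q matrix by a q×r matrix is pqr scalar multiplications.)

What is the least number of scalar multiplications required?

Order (A_1 · (A_2 · A_3)): (A_2 · A_3): 45×4 by 4×5 → 45×5, cost 45·4·5 = 900; (A_1 · (A_2 · A_3)): 23×45 by 45×5 → 23×5, cost 23·45·5 = 5175; cumulative 6075. Total 6075.
Order ((A_1 · A_2) · A_3): (A_1 · A_2): 23×45 by 45×4 → 23×4, cost 23·45·4 = 4140; ((A_1 · A_2) · A_3): 23×4 by 4×5 → 23×5, cost 23·4·5 = 460; cumulative 4600. Total 4600.
Minimum: 4600.

4600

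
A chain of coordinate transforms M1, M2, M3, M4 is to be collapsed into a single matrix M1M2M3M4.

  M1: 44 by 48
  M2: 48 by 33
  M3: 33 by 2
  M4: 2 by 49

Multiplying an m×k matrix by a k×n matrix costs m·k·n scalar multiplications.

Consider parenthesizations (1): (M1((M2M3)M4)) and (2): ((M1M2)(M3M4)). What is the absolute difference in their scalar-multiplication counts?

Order (1) = (M1((M2M3)M4)): (M2M3): 48×33 by 33×2 → 48×2, cost 48·33·2 = 3168; ((M2M3)M4): 48×2 by 2×49 → 48×49, cost 48·2·49 = 4704; cumulative 7872; (M1((M2M3)M4)): 44×48 by 48×49 → 44×49, cost 44·48·49 = 103488; cumulative 111360. Total 111360.
Order (2) = ((M1M2)(M3M4)): (M1M2): 44×48 by 48×33 → 44×33, cost 44·48·33 = 69696; (M3M4): 33×2 by 2×49 → 33×49, cost 33·2·49 = 3234; ((M1M2)(M3M4)): 44×33 by 33×49 → 44×49, cost 44·33·49 = 71148; cumulative 144078. Total 144078.
Difference: |111360 − 144078| = 32718.

32718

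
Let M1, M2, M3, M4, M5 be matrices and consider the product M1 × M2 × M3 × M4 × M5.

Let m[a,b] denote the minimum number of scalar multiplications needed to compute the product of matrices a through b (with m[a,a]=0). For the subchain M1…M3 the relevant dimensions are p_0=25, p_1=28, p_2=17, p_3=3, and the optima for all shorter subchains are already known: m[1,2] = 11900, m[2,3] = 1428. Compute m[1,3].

m[1,3] = min over k∈[1,2] of m[1,k]+m[k+1,3]+p_{0}·p_k·p_{3}.
k=1: 0 + 1428 + 25·28·3 = 3528; k=2: 11900 + 0 + 25·17·3 = 13175.
Minimum: 3528 at k=1.

3528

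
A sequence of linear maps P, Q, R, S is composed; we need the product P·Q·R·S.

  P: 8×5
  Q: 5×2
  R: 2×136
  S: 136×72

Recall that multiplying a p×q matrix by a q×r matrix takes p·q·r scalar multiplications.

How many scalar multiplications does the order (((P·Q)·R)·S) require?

(P·Q): 8×5 by 5×2 → 8×2, cost 8·5·2 = 80
((P·Q)·R): 8×2 by 2×136 → 8×136, cost 8·2·136 = 2176; cumulative 2256
(((P·Q)·R)·S): 8×136 by 136×72 → 8×72, cost 8·136·72 = 78336; cumulative 80592
Total: 80592 scalar multiplications.

80592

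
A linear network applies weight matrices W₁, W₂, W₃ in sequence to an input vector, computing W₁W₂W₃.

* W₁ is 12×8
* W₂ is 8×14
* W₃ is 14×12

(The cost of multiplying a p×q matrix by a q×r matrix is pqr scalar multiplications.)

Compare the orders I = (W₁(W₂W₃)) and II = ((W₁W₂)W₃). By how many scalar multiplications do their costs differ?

864

Order I = (W₁(W₂W₃)): (W₂W₃): 8×14 by 14×12 → 8×12, cost 8·14·12 = 1344; (W₁(W₂W₃)): 12×8 by 8×12 → 12×12, cost 12·8·12 = 1152; cumulative 2496. Total 2496.
Order II = ((W₁W₂)W₃): (W₁W₂): 12×8 by 8×14 → 12×14, cost 12·8·14 = 1344; ((W₁W₂)W₃): 12×14 by 14×12 → 12×12, cost 12·14·12 = 2016; cumulative 3360. Total 3360.
Difference: |2496 − 3360| = 864.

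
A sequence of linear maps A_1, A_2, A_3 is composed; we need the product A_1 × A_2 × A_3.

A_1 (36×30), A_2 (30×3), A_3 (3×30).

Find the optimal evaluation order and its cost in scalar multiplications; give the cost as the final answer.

6480

(A_1 × (A_2 × A_3)): cost 35100.
((A_1 × A_2) × A_3): cost 6480.
Optimal: ((A_1 × A_2) × A_3) with cost 6480.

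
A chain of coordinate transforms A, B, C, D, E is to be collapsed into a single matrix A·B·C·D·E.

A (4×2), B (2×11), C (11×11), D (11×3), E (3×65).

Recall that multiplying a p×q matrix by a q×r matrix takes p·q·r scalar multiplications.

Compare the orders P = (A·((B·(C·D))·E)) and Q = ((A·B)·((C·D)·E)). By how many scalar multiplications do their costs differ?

Order P = (A·((B·(C·D))·E)): (C·D): 11×11 by 11×3 → 11×3, cost 11·11·3 = 363; (B·(C·D)): 2×11 by 11×3 → 2×3, cost 2·11·3 = 66; cumulative 429; ((B·(C·D))·E): 2×3 by 3×65 → 2×65, cost 2·3·65 = 390; cumulative 819; (A·((B·(C·D))·E)): 4×2 by 2×65 → 4×65, cost 4·2·65 = 520; cumulative 1339. Total 1339.
Order Q = ((A·B)·((C·D)·E)): (A·B): 4×2 by 2×11 → 4×11, cost 4·2·11 = 88; (C·D): 11×11 by 11×3 → 11×3, cost 11·11·3 = 363; ((C·D)·E): 11×3 by 3×65 → 11×65, cost 11·3·65 = 2145; cumulative 2508; ((A·B)·((C·D)·E)): 4×11 by 11×65 → 4×65, cost 4·11·65 = 2860; cumulative 5456. Total 5456.
Difference: |1339 − 5456| = 4117.

4117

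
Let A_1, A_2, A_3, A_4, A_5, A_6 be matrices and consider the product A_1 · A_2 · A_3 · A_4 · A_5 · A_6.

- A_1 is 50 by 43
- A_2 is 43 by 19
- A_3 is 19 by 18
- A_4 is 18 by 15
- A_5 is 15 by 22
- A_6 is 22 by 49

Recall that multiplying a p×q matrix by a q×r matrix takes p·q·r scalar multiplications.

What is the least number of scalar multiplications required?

Adjacent pairs: A_1A_2 = 50·43·19 = 40850; A_2A_3 = 43·19·18 = 14706; A_3A_4 = 19·18·15 = 5130; A_4A_5 = 18·15·22 = 5940; A_5A_6 = 15·22·49 = 16170.
Length 3: A_1..A_3: k=1: 0+14706+50·43·18=53406; k=2: 40850+0+50·19·18=57950 → min 53406 | A_2..A_4: k=2: 0+5130+43·19·15=17385; k=3: 14706+0+43·18·15=26316 → min 17385 | A_3..A_5: k=3: 0+5940+19·18·22=13464; k=4: 5130+0+19·15·22=11400 → min 11400 | A_4..A_6: k=4: 0+16170+18·15·49=29400; k=5: 5940+0+18·22·49=25344 → min 25344.
Length 4: A_1..A_4: k=1: 0+17385+50·43·15=49635; k=2: 40850+5130+50·19·15=60230; k=3: 53406+0+50·18·15=66906 → min 49635 | A_2..A_5: k=2: 0+11400+43·19·22=29374; k=3: 14706+5940+43·18·22=37674; k=4: 17385+0+43·15·22=31575 → min 29374 | A_3..A_6: k=3: 0+25344+19·18·49=42102; k=4: 5130+16170+19·15·49=35265; k=5: 11400+0+19·22·49=31882 → min 31882.
Length 5: A_1..A_5: k=1: 0+29374+50·43·22=76674; k=2: 40850+11400+50·19·22=73150; k=3: 53406+5940+50·18·22=79146; k=4: 49635+0+50·15·22=66135 → min 66135 | A_2..A_6: k=2: 0+31882+43·19·49=71915; k=3: 14706+25344+43·18·49=77976; k=4: 17385+16170+43·15·49=65160; k=5: 29374+0+43·22·49=75728 → min 65160.
Length 6: A_1..A_6: k=1: 0+65160+50·43·49=170510; k=2: 40850+31882+50·19·49=119282; k=3: 53406+25344+50·18·49=122850; k=4: 49635+16170+50·15·49=102555; k=5: 66135+0+50·22·49=120035 → min 102555.
Optimal order: ((A_1 · (A_2 · (A_3 · A_4))) · (A_5 · A_6)) with cost 102555.

102555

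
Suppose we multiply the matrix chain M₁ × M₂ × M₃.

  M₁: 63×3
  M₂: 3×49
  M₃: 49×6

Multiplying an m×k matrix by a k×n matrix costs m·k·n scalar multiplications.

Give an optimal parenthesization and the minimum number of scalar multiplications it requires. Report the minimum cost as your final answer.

2016

(M₁ × (M₂ × M₃)): cost 2016.
((M₁ × M₂) × M₃): cost 27783.
Optimal: (M₁ × (M₂ × M₃)) with cost 2016.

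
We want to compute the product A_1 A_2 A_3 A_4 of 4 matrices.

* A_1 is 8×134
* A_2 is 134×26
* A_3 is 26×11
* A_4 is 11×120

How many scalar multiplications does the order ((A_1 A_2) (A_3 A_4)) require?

87152

(A_1 A_2): 8×134 by 134×26 → 8×26, cost 8·134·26 = 27872
(A_3 A_4): 26×11 by 11×120 → 26×120, cost 26·11·120 = 34320
((A_1 A_2) (A_3 A_4)): 8×26 by 26×120 → 8×120, cost 8·26·120 = 24960; cumulative 87152
Total: 87152 scalar multiplications.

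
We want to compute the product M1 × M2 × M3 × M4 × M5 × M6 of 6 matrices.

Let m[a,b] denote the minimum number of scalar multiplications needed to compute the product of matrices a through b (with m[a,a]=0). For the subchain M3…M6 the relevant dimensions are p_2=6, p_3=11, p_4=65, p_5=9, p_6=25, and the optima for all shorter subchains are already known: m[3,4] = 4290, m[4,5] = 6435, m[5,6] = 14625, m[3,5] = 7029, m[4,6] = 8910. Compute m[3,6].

m[3,6] = min over k∈[3,5] of m[3,k]+m[k+1,6]+p_{2}·p_k·p_{6}.
k=3: 0 + 8910 + 6·11·25 = 10560; k=4: 4290 + 14625 + 6·65·25 = 28665; k=5: 7029 + 0 + 6·9·25 = 8379.
Minimum: 8379 at k=5.

8379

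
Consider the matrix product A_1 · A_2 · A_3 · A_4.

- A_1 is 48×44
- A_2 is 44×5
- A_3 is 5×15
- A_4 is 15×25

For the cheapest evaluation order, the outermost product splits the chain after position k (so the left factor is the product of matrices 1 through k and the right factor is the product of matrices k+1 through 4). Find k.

Adjacent pairs: A_1A_2 = 48·44·5 = 10560; A_2A_3 = 44·5·15 = 3300; A_3A_4 = 5·15·25 = 1875.
Length 3: A_1..A_3: k=1: 0+3300+48·44·15=34980; k=2: 10560+0+48·5·15=14160 → min 14160 | A_2..A_4: k=2: 0+1875+44·5·25=7375; k=3: 3300+0+44·15·25=19800 → min 7375.
Top-level splits: k=1: (A_1..A_1)·(A_2..A_4) → 0+7375+48·44·25 = 60175; k=2: (A_1..A_2)·(A_3..A_4) → 10560+1875+48·5·25 = 18435; k=3: (A_1..A_3)·(A_4..A_4) → 14160+0+48·15·25 = 32160.
Best split is after A_2, i.e. k = 2.

2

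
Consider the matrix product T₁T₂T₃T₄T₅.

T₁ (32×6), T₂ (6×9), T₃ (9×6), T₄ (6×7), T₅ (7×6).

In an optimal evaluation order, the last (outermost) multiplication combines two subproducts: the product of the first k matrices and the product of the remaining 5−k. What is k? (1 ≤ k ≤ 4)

1

Adjacent pairs: T₁T₂ = 32·6·9 = 1728; T₂T₃ = 6·9·6 = 324; T₃T₄ = 9·6·7 = 378; T₄T₅ = 6·7·6 = 252.
Length 3: T₁..T₃: k=1: 0+324+32·6·6=1476; k=2: 1728+0+32·9·6=3456 → min 1476 | T₂..T₄: k=2: 0+378+6·9·7=756; k=3: 324+0+6·6·7=576 → min 576 | T₃..T₅: k=3: 0+252+9·6·6=576; k=4: 378+0+9·7·6=756 → min 576.
Length 4: T₁..T₄: k=1: 0+576+32·6·7=1920; k=2: 1728+378+32·9·7=4122; k=3: 1476+0+32·6·7=2820 → min 1920 | T₂..T₅: k=2: 0+576+6·9·6=900; k=3: 324+252+6·6·6=792; k=4: 576+0+6·7·6=828 → min 792.
Top-level splits: k=1: (T₁..T₁)·(T₂..T₅) → 0+792+32·6·6 = 1944; k=2: (T₁..T₂)·(T₃..T₅) → 1728+576+32·9·6 = 4032; k=3: (T₁..T₃)·(T₄..T₅) → 1476+252+32·6·6 = 2880; k=4: (T₁..T₄)·(T₅..T₅) → 1920+0+32·7·6 = 3264.
Best split is after T₁, i.e. k = 1.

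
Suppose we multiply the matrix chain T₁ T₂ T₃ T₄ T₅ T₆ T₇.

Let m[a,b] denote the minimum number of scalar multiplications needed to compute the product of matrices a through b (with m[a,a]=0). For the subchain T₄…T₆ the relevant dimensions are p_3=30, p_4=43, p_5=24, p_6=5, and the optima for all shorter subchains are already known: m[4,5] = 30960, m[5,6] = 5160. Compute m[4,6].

11610

m[4,6] = min over k∈[4,5] of m[4,k]+m[k+1,6]+p_{3}·p_k·p_{6}.
k=4: 0 + 5160 + 30·43·5 = 11610; k=5: 30960 + 0 + 30·24·5 = 34560.
Minimum: 11610 at k=4.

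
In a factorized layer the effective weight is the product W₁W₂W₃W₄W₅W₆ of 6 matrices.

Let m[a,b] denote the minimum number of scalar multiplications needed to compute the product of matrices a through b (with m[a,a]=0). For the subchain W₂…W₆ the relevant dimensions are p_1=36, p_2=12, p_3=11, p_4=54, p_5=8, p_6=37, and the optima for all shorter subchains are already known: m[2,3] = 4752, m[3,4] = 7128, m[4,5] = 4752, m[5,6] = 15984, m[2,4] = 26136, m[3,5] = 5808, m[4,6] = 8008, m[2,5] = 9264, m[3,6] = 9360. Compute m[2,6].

19920

m[2,6] = min over k∈[2,5] of m[2,k]+m[k+1,6]+p_{1}·p_k·p_{6}.
k=2: 0 + 9360 + 36·12·37 = 25344; k=3: 4752 + 8008 + 36·11·37 = 27412; k=4: 26136 + 15984 + 36·54·37 = 114048; k=5: 9264 + 0 + 36·8·37 = 19920.
Minimum: 19920 at k=5.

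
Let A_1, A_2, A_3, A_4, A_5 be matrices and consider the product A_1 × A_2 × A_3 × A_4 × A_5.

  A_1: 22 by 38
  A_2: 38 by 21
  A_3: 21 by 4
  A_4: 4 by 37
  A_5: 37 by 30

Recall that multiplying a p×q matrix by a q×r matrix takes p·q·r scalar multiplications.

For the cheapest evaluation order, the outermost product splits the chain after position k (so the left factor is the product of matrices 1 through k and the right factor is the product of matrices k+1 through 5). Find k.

Adjacent pairs: A_1A_2 = 22·38·21 = 17556; A_2A_3 = 38·21·4 = 3192; A_3A_4 = 21·4·37 = 3108; A_4A_5 = 4·37·30 = 4440.
Length 3: A_1..A_3: k=1: 0+3192+22·38·4=6536; k=2: 17556+0+22·21·4=19404 → min 6536 | A_2..A_4: k=2: 0+3108+38·21·37=32634; k=3: 3192+0+38·4·37=8816 → min 8816 | A_3..A_5: k=3: 0+4440+21·4·30=6960; k=4: 3108+0+21·37·30=26418 → min 6960.
Length 4: A_1..A_4: k=1: 0+8816+22·38·37=39748; k=2: 17556+3108+22·21·37=37758; k=3: 6536+0+22·4·37=9792 → min 9792 | A_2..A_5: k=2: 0+6960+38·21·30=30900; k=3: 3192+4440+38·4·30=12192; k=4: 8816+0+38·37·30=50996 → min 12192.
Top-level splits: k=1: (A_1..A_1)·(A_2..A_5) → 0+12192+22·38·30 = 37272; k=2: (A_1..A_2)·(A_3..A_5) → 17556+6960+22·21·30 = 38376; k=3: (A_1..A_3)·(A_4..A_5) → 6536+4440+22·4·30 = 13616; k=4: (A_1..A_4)·(A_5..A_5) → 9792+0+22·37·30 = 34212.
Best split is after A_3, i.e. k = 3.

3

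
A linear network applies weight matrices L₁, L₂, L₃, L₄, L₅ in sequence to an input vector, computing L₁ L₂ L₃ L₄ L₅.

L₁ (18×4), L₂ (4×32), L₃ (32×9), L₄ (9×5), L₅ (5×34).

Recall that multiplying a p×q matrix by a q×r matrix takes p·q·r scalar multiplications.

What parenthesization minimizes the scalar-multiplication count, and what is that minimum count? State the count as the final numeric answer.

4460

Adjacent pairs: L₁L₂ = 18·4·32 = 2304; L₂L₃ = 4·32·9 = 1152; L₃L₄ = 32·9·5 = 1440; L₄L₅ = 9·5·34 = 1530.
Length 3: L₁..L₃: k=1: 0+1152+18·4·9=1800; k=2: 2304+0+18·32·9=7488 → min 1800 | L₂..L₄: k=2: 0+1440+4·32·5=2080; k=3: 1152+0+4·9·5=1332 → min 1332 | L₃..L₅: k=3: 0+1530+32·9·34=11322; k=4: 1440+0+32·5·34=6880 → min 6880.
Length 4: L₁..L₄: k=1: 0+1332+18·4·5=1692; k=2: 2304+1440+18·32·5=6624; k=3: 1800+0+18·9·5=2610 → min 1692 | L₂..L₅: k=2: 0+6880+4·32·34=11232; k=3: 1152+1530+4·9·34=3906; k=4: 1332+0+4·5·34=2012 → min 2012.
Length 5: L₁..L₅: k=1: 0+2012+18·4·34=4460; k=2: 2304+6880+18·32·34=28768; k=3: 1800+1530+18·9·34=8838; k=4: 1692+0+18·5·34=4752 → min 4460.
Optimal parenthesization: (L₁ (((L₂ L₃) L₄) L₅)) with cost 4460.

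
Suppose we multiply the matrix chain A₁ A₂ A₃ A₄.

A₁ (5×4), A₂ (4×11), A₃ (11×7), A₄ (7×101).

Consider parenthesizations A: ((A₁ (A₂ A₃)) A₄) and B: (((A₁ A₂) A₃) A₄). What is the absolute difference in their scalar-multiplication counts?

157

Order A = ((A₁ (A₂ A₃)) A₄): (A₂ A₃): 4×11 by 11×7 → 4×7, cost 4·11·7 = 308; (A₁ (A₂ A₃)): 5×4 by 4×7 → 5×7, cost 5·4·7 = 140; cumulative 448; ((A₁ (A₂ A₃)) A₄): 5×7 by 7×101 → 5×101, cost 5·7·101 = 3535; cumulative 3983. Total 3983.
Order B = (((A₁ A₂) A₃) A₄): (A₁ A₂): 5×4 by 4×11 → 5×11, cost 5·4·11 = 220; ((A₁ A₂) A₃): 5×11 by 11×7 → 5×7, cost 5·11·7 = 385; cumulative 605; (((A₁ A₂) A₃) A₄): 5×7 by 7×101 → 5×101, cost 5·7·101 = 3535; cumulative 4140. Total 4140.
Difference: |3983 − 4140| = 157.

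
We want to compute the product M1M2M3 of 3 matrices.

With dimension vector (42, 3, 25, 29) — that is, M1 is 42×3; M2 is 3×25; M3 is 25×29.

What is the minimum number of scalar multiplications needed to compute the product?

Order (M1(M2M3)): (M2M3): 3×25 by 25×29 → 3×29, cost 3·25·29 = 2175; (M1(M2M3)): 42×3 by 3×29 → 42×29, cost 42·3·29 = 3654; cumulative 5829. Total 5829.
Order ((M1M2)M3): (M1M2): 42×3 by 3×25 → 42×25, cost 42·3·25 = 3150; ((M1M2)M3): 42×25 by 25×29 → 42×29, cost 42·25·29 = 30450; cumulative 33600. Total 33600.
Minimum: 5829.

5829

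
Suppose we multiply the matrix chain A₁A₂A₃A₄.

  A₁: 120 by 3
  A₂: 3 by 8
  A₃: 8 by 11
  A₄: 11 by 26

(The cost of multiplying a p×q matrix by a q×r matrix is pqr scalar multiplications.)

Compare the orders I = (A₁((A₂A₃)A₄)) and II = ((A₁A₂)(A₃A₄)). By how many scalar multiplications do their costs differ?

19646

Order I = (A₁((A₂A₃)A₄)): (A₂A₃): 3×8 by 8×11 → 3×11, cost 3·8·11 = 264; ((A₂A₃)A₄): 3×11 by 11×26 → 3×26, cost 3·11·26 = 858; cumulative 1122; (A₁((A₂A₃)A₄)): 120×3 by 3×26 → 120×26, cost 120·3·26 = 9360; cumulative 10482. Total 10482.
Order II = ((A₁A₂)(A₃A₄)): (A₁A₂): 120×3 by 3×8 → 120×8, cost 120·3·8 = 2880; (A₃A₄): 8×11 by 11×26 → 8×26, cost 8·11·26 = 2288; ((A₁A₂)(A₃A₄)): 120×8 by 8×26 → 120×26, cost 120·8·26 = 24960; cumulative 30128. Total 30128.
Difference: |10482 − 30128| = 19646.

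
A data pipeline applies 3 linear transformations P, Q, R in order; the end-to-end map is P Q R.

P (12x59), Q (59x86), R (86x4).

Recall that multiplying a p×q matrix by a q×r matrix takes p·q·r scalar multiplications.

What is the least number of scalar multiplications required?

23128

Order (P (Q R)): (Q R): 59×86 by 86×4 → 59×4, cost 59·86·4 = 20296; (P (Q R)): 12×59 by 59×4 → 12×4, cost 12·59·4 = 2832; cumulative 23128. Total 23128.
Order ((P Q) R): (P Q): 12×59 by 59×86 → 12×86, cost 12·59·86 = 60888; ((P Q) R): 12×86 by 86×4 → 12×4, cost 12·86·4 = 4128; cumulative 65016. Total 65016.
Minimum: 23128.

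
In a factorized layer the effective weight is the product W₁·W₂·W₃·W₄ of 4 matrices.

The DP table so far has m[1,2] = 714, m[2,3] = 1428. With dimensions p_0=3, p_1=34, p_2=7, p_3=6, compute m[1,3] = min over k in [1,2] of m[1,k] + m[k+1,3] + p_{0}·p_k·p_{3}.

840

m[1,3] = min over k∈[1,2] of m[1,k]+m[k+1,3]+p_{0}·p_k·p_{3}.
k=1: 0 + 1428 + 3·34·6 = 2040; k=2: 714 + 0 + 3·7·6 = 840.
Minimum: 840 at k=2.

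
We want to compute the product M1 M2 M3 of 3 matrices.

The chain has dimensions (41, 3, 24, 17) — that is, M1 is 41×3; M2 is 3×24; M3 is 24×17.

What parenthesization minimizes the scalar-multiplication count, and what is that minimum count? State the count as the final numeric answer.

(M1 (M2 M3)): cost 3315.
((M1 M2) M3): cost 19680.
Optimal: (M1 (M2 M3)) with cost 3315.

3315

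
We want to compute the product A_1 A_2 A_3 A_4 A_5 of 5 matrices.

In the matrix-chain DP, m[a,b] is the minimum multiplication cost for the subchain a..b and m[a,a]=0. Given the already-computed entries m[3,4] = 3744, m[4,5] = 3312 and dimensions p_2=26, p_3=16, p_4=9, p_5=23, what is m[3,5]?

9126

m[3,5] = min over k∈[3,4] of m[3,k]+m[k+1,5]+p_{2}·p_k·p_{5}.
k=3: 0 + 3312 + 26·16·23 = 12880; k=4: 3744 + 0 + 26·9·23 = 9126.
Minimum: 9126 at k=4.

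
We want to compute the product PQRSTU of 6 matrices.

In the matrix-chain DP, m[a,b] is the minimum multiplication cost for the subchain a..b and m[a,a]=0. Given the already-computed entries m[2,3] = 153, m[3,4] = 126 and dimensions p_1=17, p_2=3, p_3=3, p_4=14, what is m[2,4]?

m[2,4] = min over k∈[2,3] of m[2,k]+m[k+1,4]+p_{1}·p_k·p_{4}.
k=2: 0 + 126 + 17·3·14 = 840; k=3: 153 + 0 + 17·3·14 = 867.
Minimum: 840 at k=2.

840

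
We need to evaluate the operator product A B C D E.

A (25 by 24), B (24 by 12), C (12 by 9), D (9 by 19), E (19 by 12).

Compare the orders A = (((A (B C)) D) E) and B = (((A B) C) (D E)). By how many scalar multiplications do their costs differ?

3315

Order A = (((A (B C)) D) E): (B C): 24×12 by 12×9 → 24×9, cost 24·12·9 = 2592; (A (B C)): 25×24 by 24×9 → 25×9, cost 25·24·9 = 5400; cumulative 7992; ((A (B C)) D): 25×9 by 9×19 → 25×19, cost 25·9·19 = 4275; cumulative 12267; (((A (B C)) D) E): 25×19 by 19×12 → 25×12, cost 25·19·12 = 5700; cumulative 17967. Total 17967.
Order B = (((A B) C) (D E)): (A B): 25×24 by 24×12 → 25×12, cost 25·24·12 = 7200; ((A B) C): 25×12 by 12×9 → 25×9, cost 25·12·9 = 2700; cumulative 9900; (D E): 9×19 by 19×12 → 9×12, cost 9·19·12 = 2052; (((A B) C) (D E)): 25×9 by 9×12 → 25×12, cost 25·9·12 = 2700; cumulative 14652. Total 14652.
Difference: |17967 − 14652| = 3315.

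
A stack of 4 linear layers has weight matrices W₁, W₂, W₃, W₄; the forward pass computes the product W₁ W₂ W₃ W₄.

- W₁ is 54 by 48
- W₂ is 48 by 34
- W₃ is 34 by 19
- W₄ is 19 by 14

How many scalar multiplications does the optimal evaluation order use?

Adjacent pairs: W₁W₂ = 54·48·34 = 88128; W₂W₃ = 48·34·19 = 31008; W₃W₄ = 34·19·14 = 9044.
Length 3: W₁..W₃: k=1: 0+31008+54·48·19=80256; k=2: 88128+0+54·34·19=123012 → min 80256 | W₂..W₄: k=2: 0+9044+48·34·14=31892; k=3: 31008+0+48·19·14=43776 → min 31892.
Length 4: W₁..W₄: k=1: 0+31892+54·48·14=68180; k=2: 88128+9044+54·34·14=122876; k=3: 80256+0+54·19·14=94620 → min 68180.
Optimal order: (W₁ (W₂ (W₃ W₄))) with cost 68180.

68180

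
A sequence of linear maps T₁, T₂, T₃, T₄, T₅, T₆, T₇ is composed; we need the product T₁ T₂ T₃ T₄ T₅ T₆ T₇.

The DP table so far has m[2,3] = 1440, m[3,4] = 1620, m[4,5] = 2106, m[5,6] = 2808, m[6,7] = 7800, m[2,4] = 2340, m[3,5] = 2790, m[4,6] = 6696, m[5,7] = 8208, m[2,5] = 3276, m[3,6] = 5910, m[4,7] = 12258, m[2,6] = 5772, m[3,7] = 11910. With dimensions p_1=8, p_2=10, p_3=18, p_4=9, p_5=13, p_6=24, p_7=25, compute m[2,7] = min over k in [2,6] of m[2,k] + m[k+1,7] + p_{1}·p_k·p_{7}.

m[2,7] = min over k∈[2,6] of m[2,k]+m[k+1,7]+p_{1}·p_k·p_{7}.
k=2: 0 + 11910 + 8·10·25 = 13910; k=3: 1440 + 12258 + 8·18·25 = 17298; k=4: 2340 + 8208 + 8·9·25 = 12348; k=5: 3276 + 7800 + 8·13·25 = 13676; k=6: 5772 + 0 + 8·24·25 = 10572.
Minimum: 10572 at k=6.

10572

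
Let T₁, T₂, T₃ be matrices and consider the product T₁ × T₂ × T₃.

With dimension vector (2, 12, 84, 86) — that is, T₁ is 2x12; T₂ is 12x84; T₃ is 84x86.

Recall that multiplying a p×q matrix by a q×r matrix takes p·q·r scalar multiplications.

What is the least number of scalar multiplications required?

Order (T₁ × (T₂ × T₃)): (T₂ × T₃): 12×84 by 84×86 → 12×86, cost 12·84·86 = 86688; (T₁ × (T₂ × T₃)): 2×12 by 12×86 → 2×86, cost 2·12·86 = 2064; cumulative 88752. Total 88752.
Order ((T₁ × T₂) × T₃): (T₁ × T₂): 2×12 by 12×84 → 2×84, cost 2·12·84 = 2016; ((T₁ × T₂) × T₃): 2×84 by 84×86 → 2×86, cost 2·84·86 = 14448; cumulative 16464. Total 16464.
Minimum: 16464.

16464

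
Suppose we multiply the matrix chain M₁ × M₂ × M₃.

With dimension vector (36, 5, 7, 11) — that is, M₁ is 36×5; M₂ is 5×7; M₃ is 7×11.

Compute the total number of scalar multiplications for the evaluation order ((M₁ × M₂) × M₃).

4032

(M₁ × M₂): 36×5 by 5×7 → 36×7, cost 36·5·7 = 1260
((M₁ × M₂) × M₃): 36×7 by 7×11 → 36×11, cost 36·7·11 = 2772; cumulative 4032
Total: 4032 scalar multiplications.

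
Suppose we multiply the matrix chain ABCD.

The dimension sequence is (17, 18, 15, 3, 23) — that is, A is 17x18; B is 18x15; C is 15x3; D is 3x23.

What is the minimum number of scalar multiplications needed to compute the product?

2901

Adjacent pairs: AB = 17·18·15 = 4590; BC = 18·15·3 = 810; CD = 15·3·23 = 1035.
Length 3: A..C: k=1: 0+810+17·18·3=1728; k=2: 4590+0+17·15·3=5355 → min 1728 | B..D: k=2: 0+1035+18·15·23=7245; k=3: 810+0+18·3·23=2052 → min 2052.
Length 4: A..D: k=1: 0+2052+17·18·23=9090; k=2: 4590+1035+17·15·23=11490; k=3: 1728+0+17·3·23=2901 → min 2901.
Optimal order: ((A(BC))D) with cost 2901.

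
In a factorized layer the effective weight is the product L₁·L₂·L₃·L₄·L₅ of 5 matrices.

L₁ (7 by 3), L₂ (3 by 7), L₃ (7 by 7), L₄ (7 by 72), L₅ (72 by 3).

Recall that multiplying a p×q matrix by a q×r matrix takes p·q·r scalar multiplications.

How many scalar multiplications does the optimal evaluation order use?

1785

Adjacent pairs: L₁L₂ = 7·3·7 = 147; L₂L₃ = 3·7·7 = 147; L₃L₄ = 7·7·72 = 3528; L₄L₅ = 7·72·3 = 1512.
Length 3: L₁..L₃: k=1: 0+147+7·3·7=294; k=2: 147+0+7·7·7=490 → min 294 | L₂..L₄: k=2: 0+3528+3·7·72=5040; k=3: 147+0+3·7·72=1659 → min 1659 | L₃..L₅: k=3: 0+1512+7·7·3=1659; k=4: 3528+0+7·72·3=5040 → min 1659.
Length 4: L₁..L₄: k=1: 0+1659+7·3·72=3171; k=2: 147+3528+7·7·72=7203; k=3: 294+0+7·7·72=3822 → min 3171 | L₂..L₅: k=2: 0+1659+3·7·3=1722; k=3: 147+1512+3·7·3=1722; k=4: 1659+0+3·72·3=2307 → min 1722.
Length 5: L₁..L₅: k=1: 0+1722+7·3·3=1785; k=2: 147+1659+7·7·3=1953; k=3: 294+1512+7·7·3=1953; k=4: 3171+0+7·72·3=4683 → min 1785.
Optimal order: (L₁·(L₂·(L₃·(L₄·L₅)))) with cost 1785.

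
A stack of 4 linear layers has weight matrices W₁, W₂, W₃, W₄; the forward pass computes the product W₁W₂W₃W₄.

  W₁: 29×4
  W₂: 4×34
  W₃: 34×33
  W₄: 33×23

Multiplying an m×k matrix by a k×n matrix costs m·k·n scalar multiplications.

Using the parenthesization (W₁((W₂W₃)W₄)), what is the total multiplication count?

(W₂W₃): 4×34 by 34×33 → 4×33, cost 4·34·33 = 4488
((W₂W₃)W₄): 4×33 by 33×23 → 4×23, cost 4·33·23 = 3036; cumulative 7524
(W₁((W₂W₃)W₄)): 29×4 by 4×23 → 29×23, cost 29·4·23 = 2668; cumulative 10192
Total: 10192 scalar multiplications.

10192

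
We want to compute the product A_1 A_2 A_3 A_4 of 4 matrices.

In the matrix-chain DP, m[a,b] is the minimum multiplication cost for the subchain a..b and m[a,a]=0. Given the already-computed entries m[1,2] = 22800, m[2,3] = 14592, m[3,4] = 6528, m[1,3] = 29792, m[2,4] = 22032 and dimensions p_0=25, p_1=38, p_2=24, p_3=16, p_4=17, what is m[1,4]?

m[1,4] = min over k∈[1,3] of m[1,k]+m[k+1,4]+p_{0}·p_k·p_{4}.
k=1: 0 + 22032 + 25·38·17 = 38182; k=2: 22800 + 6528 + 25·24·17 = 39528; k=3: 29792 + 0 + 25·16·17 = 36592.
Minimum: 36592 at k=3.

36592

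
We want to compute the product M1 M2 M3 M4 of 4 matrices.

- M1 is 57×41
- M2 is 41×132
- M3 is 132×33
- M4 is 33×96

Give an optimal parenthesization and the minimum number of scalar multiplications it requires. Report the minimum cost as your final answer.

Adjacent pairs: M1M2 = 57·41·132 = 308484; M2M3 = 41·132·33 = 178596; M3M4 = 132·33·96 = 418176.
Length 3: M1..M3: k=1: 0+178596+57·41·33=255717; k=2: 308484+0+57·132·33=556776 → min 255717 | M2..M4: k=2: 0+418176+41·132·96=937728; k=3: 178596+0+41·33·96=308484 → min 308484.
Length 4: M1..M4: k=1: 0+308484+57·41·96=532836; k=2: 308484+418176+57·132·96=1448964; k=3: 255717+0+57·33·96=436293 → min 436293.
Optimal parenthesization: ((M1 (M2 M3)) M4) with cost 436293.

436293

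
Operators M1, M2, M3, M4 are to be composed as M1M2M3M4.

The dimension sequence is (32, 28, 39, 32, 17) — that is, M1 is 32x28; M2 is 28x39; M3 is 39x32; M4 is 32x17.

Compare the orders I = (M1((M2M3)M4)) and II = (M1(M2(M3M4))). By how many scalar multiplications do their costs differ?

10396

Order I = (M1((M2M3)M4)): (M2M3): 28×39 by 39×32 → 28×32, cost 28·39·32 = 34944; ((M2M3)M4): 28×32 by 32×17 → 28×17, cost 28·32·17 = 15232; cumulative 50176; (M1((M2M3)M4)): 32×28 by 28×17 → 32×17, cost 32·28·17 = 15232; cumulative 65408. Total 65408.
Order II = (M1(M2(M3M4))): (M3M4): 39×32 by 32×17 → 39×17, cost 39·32·17 = 21216; (M2(M3M4)): 28×39 by 39×17 → 28×17, cost 28·39·17 = 18564; cumulative 39780; (M1(M2(M3M4))): 32×28 by 28×17 → 32×17, cost 32·28·17 = 15232; cumulative 55012. Total 55012.
Difference: |65408 − 55012| = 10396.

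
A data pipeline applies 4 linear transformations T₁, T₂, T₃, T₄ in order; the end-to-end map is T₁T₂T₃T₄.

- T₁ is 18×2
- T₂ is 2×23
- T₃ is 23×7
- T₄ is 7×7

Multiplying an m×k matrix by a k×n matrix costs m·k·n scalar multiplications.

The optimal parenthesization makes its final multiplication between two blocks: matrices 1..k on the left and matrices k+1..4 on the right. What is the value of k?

Adjacent pairs: T₁T₂ = 18·2·23 = 828; T₂T₃ = 2·23·7 = 322; T₃T₄ = 23·7·7 = 1127.
Length 3: T₁..T₃: k=1: 0+322+18·2·7=574; k=2: 828+0+18·23·7=3726 → min 574 | T₂..T₄: k=2: 0+1127+2·23·7=1449; k=3: 322+0+2·7·7=420 → min 420.
Top-level splits: k=1: (T₁..T₁)·(T₂..T₄) → 0+420+18·2·7 = 672; k=2: (T₁..T₂)·(T₃..T₄) → 828+1127+18·23·7 = 4853; k=3: (T₁..T₃)·(T₄..T₄) → 574+0+18·7·7 = 1456.
Best split is after T₁, i.e. k = 1.

1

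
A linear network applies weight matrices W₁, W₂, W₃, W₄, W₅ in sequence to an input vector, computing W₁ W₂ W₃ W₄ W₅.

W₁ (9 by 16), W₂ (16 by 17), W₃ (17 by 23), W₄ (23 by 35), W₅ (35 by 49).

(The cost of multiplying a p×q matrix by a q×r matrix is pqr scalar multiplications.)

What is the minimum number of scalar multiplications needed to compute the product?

Adjacent pairs: W₁W₂ = 9·16·17 = 2448; W₂W₃ = 16·17·23 = 6256; W₃W₄ = 17·23·35 = 13685; W₄W₅ = 23·35·49 = 39445.
Length 3: W₁..W₃: k=1: 0+6256+9·16·23=9568; k=2: 2448+0+9·17·23=5967 → min 5967 | W₂..W₄: k=2: 0+13685+16·17·35=23205; k=3: 6256+0+16·23·35=19136 → min 19136 | W₃..W₅: k=3: 0+39445+17·23·49=58604; k=4: 13685+0+17·35·49=42840 → min 42840.
Length 4: W₁..W₄: k=1: 0+19136+9·16·35=24176; k=2: 2448+13685+9·17·35=21488; k=3: 5967+0+9·23·35=13212 → min 13212 | W₂..W₅: k=2: 0+42840+16·17·49=56168; k=3: 6256+39445+16·23·49=63733; k=4: 19136+0+16·35·49=46576 → min 46576.
Length 5: W₁..W₅: k=1: 0+46576+9·16·49=53632; k=2: 2448+42840+9·17·49=52785; k=3: 5967+39445+9·23·49=55555; k=4: 13212+0+9·35·49=28647 → min 28647.
Optimal order: ((((W₁ W₂) W₃) W₄) W₅) with cost 28647.

28647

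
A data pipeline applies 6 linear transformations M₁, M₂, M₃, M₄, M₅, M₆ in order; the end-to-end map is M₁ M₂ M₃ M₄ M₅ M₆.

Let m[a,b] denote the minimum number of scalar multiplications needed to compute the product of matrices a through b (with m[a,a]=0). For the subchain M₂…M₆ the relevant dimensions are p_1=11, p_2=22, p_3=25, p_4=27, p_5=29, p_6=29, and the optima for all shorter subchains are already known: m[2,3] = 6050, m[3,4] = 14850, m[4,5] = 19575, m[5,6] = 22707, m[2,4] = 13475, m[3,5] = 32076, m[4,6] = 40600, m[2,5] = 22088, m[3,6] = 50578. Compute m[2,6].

m[2,6] = min over k∈[2,5] of m[2,k]+m[k+1,6]+p_{1}·p_k·p_{6}.
k=2: 0 + 50578 + 11·22·29 = 57596; k=3: 6050 + 40600 + 11·25·29 = 54625; k=4: 13475 + 22707 + 11·27·29 = 44795; k=5: 22088 + 0 + 11·29·29 = 31339.
Minimum: 31339 at k=5.

31339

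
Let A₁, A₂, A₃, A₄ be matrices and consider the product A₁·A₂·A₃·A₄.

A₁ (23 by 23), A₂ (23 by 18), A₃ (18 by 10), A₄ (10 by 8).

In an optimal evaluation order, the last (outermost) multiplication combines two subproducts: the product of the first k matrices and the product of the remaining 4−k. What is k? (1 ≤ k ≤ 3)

Adjacent pairs: A₁A₂ = 23·23·18 = 9522; A₂A₃ = 23·18·10 = 4140; A₃A₄ = 18·10·8 = 1440.
Length 3: A₁..A₃: k=1: 0+4140+23·23·10=9430; k=2: 9522+0+23·18·10=13662 → min 9430 | A₂..A₄: k=2: 0+1440+23·18·8=4752; k=3: 4140+0+23·10·8=5980 → min 4752.
Top-level splits: k=1: (A₁..A₁)·(A₂..A₄) → 0+4752+23·23·8 = 8984; k=2: (A₁..A₂)·(A₃..A₄) → 9522+1440+23·18·8 = 14274; k=3: (A₁..A₃)·(A₄..A₄) → 9430+0+23·10·8 = 11270.
Best split is after A₁, i.e. k = 1.

1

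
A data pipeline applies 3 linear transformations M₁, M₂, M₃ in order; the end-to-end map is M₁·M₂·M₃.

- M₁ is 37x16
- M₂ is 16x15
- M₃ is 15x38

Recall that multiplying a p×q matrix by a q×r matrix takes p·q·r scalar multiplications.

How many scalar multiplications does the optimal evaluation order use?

29970

Order (M₁·(M₂·M₃)): (M₂·M₃): 16×15 by 15×38 → 16×38, cost 16·15·38 = 9120; (M₁·(M₂·M₃)): 37×16 by 16×38 → 37×38, cost 37·16·38 = 22496; cumulative 31616. Total 31616.
Order ((M₁·M₂)·M₃): (M₁·M₂): 37×16 by 16×15 → 37×15, cost 37·16·15 = 8880; ((M₁·M₂)·M₃): 37×15 by 15×38 → 37×38, cost 37·15·38 = 21090; cumulative 29970. Total 29970.
Minimum: 29970.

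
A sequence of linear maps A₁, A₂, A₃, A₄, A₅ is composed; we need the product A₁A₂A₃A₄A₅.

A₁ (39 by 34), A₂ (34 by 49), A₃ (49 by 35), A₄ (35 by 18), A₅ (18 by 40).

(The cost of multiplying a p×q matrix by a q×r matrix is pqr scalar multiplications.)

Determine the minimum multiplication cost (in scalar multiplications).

112806

Adjacent pairs: A₁A₂ = 39·34·49 = 64974; A₂A₃ = 34·49·35 = 58310; A₃A₄ = 49·35·18 = 30870; A₄A₅ = 35·18·40 = 25200.
Length 3: A₁..A₃: k=1: 0+58310+39·34·35=104720; k=2: 64974+0+39·49·35=131859 → min 104720 | A₂..A₄: k=2: 0+30870+34·49·18=60858; k=3: 58310+0+34·35·18=79730 → min 60858 | A₃..A₅: k=3: 0+25200+49·35·40=93800; k=4: 30870+0+49·18·40=66150 → min 66150.
Length 4: A₁..A₄: k=1: 0+60858+39·34·18=84726; k=2: 64974+30870+39·49·18=130242; k=3: 104720+0+39·35·18=129290 → min 84726 | A₂..A₅: k=2: 0+66150+34·49·40=132790; k=3: 58310+25200+34·35·40=131110; k=4: 60858+0+34·18·40=85338 → min 85338.
Length 5: A₁..A₅: k=1: 0+85338+39·34·40=138378; k=2: 64974+66150+39·49·40=207564; k=3: 104720+25200+39·35·40=184520; k=4: 84726+0+39·18·40=112806 → min 112806.
Optimal order: ((A₁(A₂(A₃A₄)))A₅) with cost 112806.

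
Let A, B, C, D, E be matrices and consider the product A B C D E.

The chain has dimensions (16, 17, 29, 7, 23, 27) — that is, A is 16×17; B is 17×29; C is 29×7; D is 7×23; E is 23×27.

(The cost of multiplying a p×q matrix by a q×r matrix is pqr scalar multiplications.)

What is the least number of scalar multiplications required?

Adjacent pairs: AB = 16·17·29 = 7888; BC = 17·29·7 = 3451; CD = 29·7·23 = 4669; DE = 7·23·27 = 4347.
Length 3: A..C: k=1: 0+3451+16·17·7=5355; k=2: 7888+0+16·29·7=11136 → min 5355 | B..D: k=2: 0+4669+17·29·23=16008; k=3: 3451+0+17·7·23=6188 → min 6188 | C..E: k=3: 0+4347+29·7·27=9828; k=4: 4669+0+29·23·27=22678 → min 9828.
Length 4: A..D: k=1: 0+6188+16·17·23=12444; k=2: 7888+4669+16·29·23=23229; k=3: 5355+0+16·7·23=7931 → min 7931 | B..E: k=2: 0+9828+17·29·27=23139; k=3: 3451+4347+17·7·27=11011; k=4: 6188+0+17·23·27=16745 → min 11011.
Length 5: A..E: k=1: 0+11011+16·17·27=18355; k=2: 7888+9828+16·29·27=30244; k=3: 5355+4347+16·7·27=12726; k=4: 7931+0+16·23·27=17867 → min 12726.
Optimal order: ((A (B C)) (D E)) with cost 12726.

12726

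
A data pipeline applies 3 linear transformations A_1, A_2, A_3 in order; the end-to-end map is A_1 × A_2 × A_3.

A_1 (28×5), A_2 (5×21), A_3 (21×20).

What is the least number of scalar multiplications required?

4900

Order (A_1 × (A_2 × A_3)): (A_2 × A_3): 5×21 by 21×20 → 5×20, cost 5·21·20 = 2100; (A_1 × (A_2 × A_3)): 28×5 by 5×20 → 28×20, cost 28·5·20 = 2800; cumulative 4900. Total 4900.
Order ((A_1 × A_2) × A_3): (A_1 × A_2): 28×5 by 5×21 → 28×21, cost 28·5·21 = 2940; ((A_1 × A_2) × A_3): 28×21 by 21×20 → 28×20, cost 28·21·20 = 11760; cumulative 14700. Total 14700.
Minimum: 4900.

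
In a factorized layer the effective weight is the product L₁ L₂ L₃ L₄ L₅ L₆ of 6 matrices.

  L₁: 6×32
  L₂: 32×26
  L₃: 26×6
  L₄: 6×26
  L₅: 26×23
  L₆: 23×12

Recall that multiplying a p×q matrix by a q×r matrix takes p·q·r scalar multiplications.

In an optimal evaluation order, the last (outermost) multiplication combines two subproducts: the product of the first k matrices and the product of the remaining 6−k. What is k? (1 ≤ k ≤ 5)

Adjacent pairs: L₁L₂ = 6·32·26 = 4992; L₂L₃ = 32·26·6 = 4992; L₃L₄ = 26·6·26 = 4056; L₄L₅ = 6·26·23 = 3588; L₅L₆ = 26·23·12 = 7176.
Length 3: L₁..L₃: k=1: 0+4992+6·32·6=6144; k=2: 4992+0+6·26·6=5928 → min 5928 | L₂..L₄: k=2: 0+4056+32·26·26=25688; k=3: 4992+0+32·6·26=9984 → min 9984 | L₃..L₅: k=3: 0+3588+26·6·23=7176; k=4: 4056+0+26·26·23=19604 → min 7176 | L₄..L₆: k=4: 0+7176+6·26·12=9048; k=5: 3588+0+6·23·12=5244 → min 5244.
Length 4: L₁..L₄: k=1: 0+9984+6·32·26=14976; k=2: 4992+4056+6·26·26=13104; k=3: 5928+0+6·6·26=6864 → min 6864 | L₂..L₅: k=2: 0+7176+32·26·23=26312; k=3: 4992+3588+32·6·23=12996; k=4: 9984+0+32·26·23=29120 → min 12996 | L₃..L₆: k=3: 0+5244+26·6·12=7116; k=4: 4056+7176+26·26·12=19344; k=5: 7176+0+26·23·12=14352 → min 7116.
Length 5: L₁..L₅: k=1: 0+12996+6·32·23=17412; k=2: 4992+7176+6·26·23=15756; k=3: 5928+3588+6·6·23=10344; k=4: 6864+0+6·26·23=10452 → min 10344 | L₂..L₆: k=2: 0+7116+32·26·12=17100; k=3: 4992+5244+32·6·12=12540; k=4: 9984+7176+32·26·12=27144; k=5: 12996+0+32·23·12=21828 → min 12540.
Top-level splits: k=1: (L₁..L₁)·(L₂..L₆) → 0+12540+6·32·12 = 14844; k=2: (L₁..L₂)·(L₃..L₆) → 4992+7116+6·26·12 = 13980; k=3: (L₁..L₃)·(L₄..L₆) → 5928+5244+6·6·12 = 11604; k=4: (L₁..L₄)·(L₅..L₆) → 6864+7176+6·26·12 = 15912; k=5: (L₁..L₅)·(L₆..L₆) → 10344+0+6·23·12 = 12000.
Best split is after L₃, i.e. k = 3.

3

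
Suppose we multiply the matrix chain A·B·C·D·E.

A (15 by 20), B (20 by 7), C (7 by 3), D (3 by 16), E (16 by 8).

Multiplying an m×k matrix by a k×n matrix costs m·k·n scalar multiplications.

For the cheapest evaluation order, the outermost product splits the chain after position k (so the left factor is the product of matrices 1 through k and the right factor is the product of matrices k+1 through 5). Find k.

3

Adjacent pairs: AB = 15·20·7 = 2100; BC = 20·7·3 = 420; CD = 7·3·16 = 336; DE = 3·16·8 = 384.
Length 3: A..C: k=1: 0+420+15·20·3=1320; k=2: 2100+0+15·7·3=2415 → min 1320 | B..D: k=2: 0+336+20·7·16=2576; k=3: 420+0+20·3·16=1380 → min 1380 | C..E: k=3: 0+384+7·3·8=552; k=4: 336+0+7·16·8=1232 → min 552.
Length 4: A..D: k=1: 0+1380+15·20·16=6180; k=2: 2100+336+15·7·16=4116; k=3: 1320+0+15·3·16=2040 → min 2040 | B..E: k=2: 0+552+20·7·8=1672; k=3: 420+384+20·3·8=1284; k=4: 1380+0+20·16·8=3940 → min 1284.
Top-level splits: k=1: (A..A)·(B..E) → 0+1284+15·20·8 = 3684; k=2: (A..B)·(C..E) → 2100+552+15·7·8 = 3492; k=3: (A..C)·(D..E) → 1320+384+15·3·8 = 2064; k=4: (A..D)·(E..E) → 2040+0+15·16·8 = 3960.
Best split is after C, i.e. k = 3.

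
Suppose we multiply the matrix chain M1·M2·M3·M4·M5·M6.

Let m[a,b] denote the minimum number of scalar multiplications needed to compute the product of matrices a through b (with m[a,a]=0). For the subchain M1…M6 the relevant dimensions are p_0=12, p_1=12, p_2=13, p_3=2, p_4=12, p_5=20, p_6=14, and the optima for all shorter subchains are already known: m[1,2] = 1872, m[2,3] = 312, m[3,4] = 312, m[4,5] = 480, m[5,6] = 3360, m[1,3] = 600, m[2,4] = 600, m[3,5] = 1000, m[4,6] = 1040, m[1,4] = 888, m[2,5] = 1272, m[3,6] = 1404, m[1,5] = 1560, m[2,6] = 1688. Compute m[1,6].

1976

m[1,6] = min over k∈[1,5] of m[1,k]+m[k+1,6]+p_{0}·p_k·p_{6}.
k=1: 0 + 1688 + 12·12·14 = 3704; k=2: 1872 + 1404 + 12·13·14 = 5460; k=3: 600 + 1040 + 12·2·14 = 1976; k=4: 888 + 3360 + 12·12·14 = 6264; k=5: 1560 + 0 + 12·20·14 = 4920.
Minimum: 1976 at k=3.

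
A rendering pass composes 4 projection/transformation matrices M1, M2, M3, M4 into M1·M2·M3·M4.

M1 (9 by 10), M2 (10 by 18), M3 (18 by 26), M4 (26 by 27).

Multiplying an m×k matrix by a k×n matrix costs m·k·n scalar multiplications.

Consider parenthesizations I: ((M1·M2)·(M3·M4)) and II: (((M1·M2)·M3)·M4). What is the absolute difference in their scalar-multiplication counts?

6480

Order I = ((M1·M2)·(M3·M4)): (M1·M2): 9×10 by 10×18 → 9×18, cost 9·10·18 = 1620; (M3·M4): 18×26 by 26×27 → 18×27, cost 18·26·27 = 12636; ((M1·M2)·(M3·M4)): 9×18 by 18×27 → 9×27, cost 9·18·27 = 4374; cumulative 18630. Total 18630.
Order II = (((M1·M2)·M3)·M4): (M1·M2): 9×10 by 10×18 → 9×18, cost 9·10·18 = 1620; ((M1·M2)·M3): 9×18 by 18×26 → 9×26, cost 9·18·26 = 4212; cumulative 5832; (((M1·M2)·M3)·M4): 9×26 by 26×27 → 9×27, cost 9·26·27 = 6318; cumulative 12150. Total 12150.
Difference: |18630 − 12150| = 6480.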